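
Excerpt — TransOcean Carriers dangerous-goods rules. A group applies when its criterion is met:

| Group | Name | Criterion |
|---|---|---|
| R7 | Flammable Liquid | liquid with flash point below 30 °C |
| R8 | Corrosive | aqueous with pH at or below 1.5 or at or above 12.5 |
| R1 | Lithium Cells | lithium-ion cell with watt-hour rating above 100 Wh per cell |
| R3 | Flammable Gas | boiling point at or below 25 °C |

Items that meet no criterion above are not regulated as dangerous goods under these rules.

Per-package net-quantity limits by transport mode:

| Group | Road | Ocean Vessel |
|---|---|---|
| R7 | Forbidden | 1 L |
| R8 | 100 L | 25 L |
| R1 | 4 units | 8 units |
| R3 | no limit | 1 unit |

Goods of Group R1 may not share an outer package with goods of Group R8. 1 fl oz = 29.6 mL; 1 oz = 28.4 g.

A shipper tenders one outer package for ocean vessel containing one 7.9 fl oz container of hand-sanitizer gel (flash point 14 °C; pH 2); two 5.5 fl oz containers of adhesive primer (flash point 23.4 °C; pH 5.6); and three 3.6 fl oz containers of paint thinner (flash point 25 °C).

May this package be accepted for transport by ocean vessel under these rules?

The hand-sanitizer gel has flash point 14 °C, which is < 30 °C, so it is Group R7 (Flammable Liquid).
Flash point 23.4 °C meets the Group R7 criterion (Flammable Liquid), so the adhesive primer is Group R7.
Paint thinner: flash point 25 °C < 30 °C → Group R7 (Flammable Liquid).
Total Group R7: (one 7.9 fl oz container = 233.84 mL) + (two 5.5 fl oz containers = 325.6 mL) + (three 3.6 fl oz containers = 319.68 mL) = 879.12 mL.
That is within the Group R7 ocean vessel limit of 1 L.

Yes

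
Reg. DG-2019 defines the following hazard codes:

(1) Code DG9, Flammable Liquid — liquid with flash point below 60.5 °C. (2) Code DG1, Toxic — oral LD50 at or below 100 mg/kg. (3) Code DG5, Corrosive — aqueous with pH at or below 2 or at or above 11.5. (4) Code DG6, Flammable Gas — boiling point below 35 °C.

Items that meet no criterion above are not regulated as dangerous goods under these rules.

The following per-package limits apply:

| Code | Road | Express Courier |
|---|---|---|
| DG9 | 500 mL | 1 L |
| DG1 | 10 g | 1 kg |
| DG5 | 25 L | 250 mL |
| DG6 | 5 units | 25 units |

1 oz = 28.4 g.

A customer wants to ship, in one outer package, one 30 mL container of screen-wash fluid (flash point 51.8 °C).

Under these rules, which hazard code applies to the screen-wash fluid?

Code DG9

Screen-wash fluid: flash point 51.8 °C < 60.5 °C → Code DG9 (Flammable Liquid).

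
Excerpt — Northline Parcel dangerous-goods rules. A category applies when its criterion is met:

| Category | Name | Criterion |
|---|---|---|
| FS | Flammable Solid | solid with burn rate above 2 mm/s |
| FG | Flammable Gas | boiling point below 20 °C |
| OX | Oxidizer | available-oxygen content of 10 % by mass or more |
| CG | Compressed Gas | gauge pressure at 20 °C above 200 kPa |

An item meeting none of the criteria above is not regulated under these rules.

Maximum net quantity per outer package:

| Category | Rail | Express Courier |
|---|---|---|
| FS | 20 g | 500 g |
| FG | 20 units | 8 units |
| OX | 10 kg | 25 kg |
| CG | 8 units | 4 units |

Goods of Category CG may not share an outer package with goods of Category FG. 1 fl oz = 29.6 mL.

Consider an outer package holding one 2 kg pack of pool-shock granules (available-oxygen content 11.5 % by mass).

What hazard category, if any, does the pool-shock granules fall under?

With available-oxygen content 11.5 % by mass (≥ 10 % by mass), the pool-shock granules fall in Category OX.

Category OX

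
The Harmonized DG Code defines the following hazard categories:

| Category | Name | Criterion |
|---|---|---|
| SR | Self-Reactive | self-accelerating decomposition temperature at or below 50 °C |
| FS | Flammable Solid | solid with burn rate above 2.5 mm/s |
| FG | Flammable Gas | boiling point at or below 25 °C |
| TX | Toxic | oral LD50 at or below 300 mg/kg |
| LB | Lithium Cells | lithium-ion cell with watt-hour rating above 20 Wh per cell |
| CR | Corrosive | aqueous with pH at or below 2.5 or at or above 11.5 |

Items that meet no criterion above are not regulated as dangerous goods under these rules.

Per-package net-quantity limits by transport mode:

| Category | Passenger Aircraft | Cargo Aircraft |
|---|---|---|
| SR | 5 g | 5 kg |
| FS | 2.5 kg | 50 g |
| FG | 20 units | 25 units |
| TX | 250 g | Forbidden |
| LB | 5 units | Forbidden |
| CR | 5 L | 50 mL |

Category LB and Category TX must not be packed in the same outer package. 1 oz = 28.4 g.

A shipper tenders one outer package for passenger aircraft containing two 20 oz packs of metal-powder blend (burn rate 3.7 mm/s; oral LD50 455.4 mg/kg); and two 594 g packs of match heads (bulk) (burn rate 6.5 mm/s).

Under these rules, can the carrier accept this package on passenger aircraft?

Yes

Burn rate 3.7 mm/s meets the Category FS criterion (Flammable Solid), so the metal-powder blend is Category FS.
Match heads (bulk): burn rate 6.5 mm/s > 2.5 mm/s → Category FS (Flammable Solid).
Total Category FS: (two 20 oz packs = 1.136 kg) + (two 594 g packs = 1.188 kg) = 2.324 kg.
2.324 kg ≤ 2.5 kg (passenger aircraft limit, Category FS) — within limit.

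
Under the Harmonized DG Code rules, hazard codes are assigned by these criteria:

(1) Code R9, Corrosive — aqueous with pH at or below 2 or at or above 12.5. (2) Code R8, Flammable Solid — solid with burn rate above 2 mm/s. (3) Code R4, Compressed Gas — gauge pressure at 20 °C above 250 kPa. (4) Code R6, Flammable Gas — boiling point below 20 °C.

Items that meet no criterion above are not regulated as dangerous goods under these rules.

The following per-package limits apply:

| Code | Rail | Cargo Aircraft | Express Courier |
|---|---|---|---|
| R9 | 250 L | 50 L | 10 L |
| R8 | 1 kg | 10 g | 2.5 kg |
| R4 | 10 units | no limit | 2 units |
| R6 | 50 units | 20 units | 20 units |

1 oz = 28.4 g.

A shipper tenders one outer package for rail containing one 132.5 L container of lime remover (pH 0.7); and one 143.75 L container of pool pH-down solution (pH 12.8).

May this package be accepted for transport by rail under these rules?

No

The lime remover has pH 0.7, which is ≤ 2, so it is Code R9 (Corrosive).
The pool pH-down solution has pH 12.8, which is ≥ 12.5, so it is Code R9 (Corrosive).
Code R9 net quantity: 132.5 L + 143.75 L = 276.25 L.
276.25 L exceeds the rail limit of 250 L for Code R9.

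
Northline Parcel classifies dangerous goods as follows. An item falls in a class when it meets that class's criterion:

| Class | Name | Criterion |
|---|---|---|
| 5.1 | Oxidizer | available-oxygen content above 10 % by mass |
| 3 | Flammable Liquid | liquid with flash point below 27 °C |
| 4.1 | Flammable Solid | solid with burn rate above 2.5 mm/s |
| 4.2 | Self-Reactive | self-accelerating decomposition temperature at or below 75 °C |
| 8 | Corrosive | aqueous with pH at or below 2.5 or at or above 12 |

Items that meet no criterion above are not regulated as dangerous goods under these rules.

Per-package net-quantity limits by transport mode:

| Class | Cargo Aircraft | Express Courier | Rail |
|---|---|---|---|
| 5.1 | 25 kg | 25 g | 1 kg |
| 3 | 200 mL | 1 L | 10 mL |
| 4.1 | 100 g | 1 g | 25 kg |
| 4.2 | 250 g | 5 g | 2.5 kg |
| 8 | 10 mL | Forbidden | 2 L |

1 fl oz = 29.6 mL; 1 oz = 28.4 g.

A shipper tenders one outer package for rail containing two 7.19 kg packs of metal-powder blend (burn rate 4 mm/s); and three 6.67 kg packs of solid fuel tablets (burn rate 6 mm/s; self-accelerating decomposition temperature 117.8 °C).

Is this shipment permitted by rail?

With burn rate 4 mm/s (> 2.5 mm/s), the metal-powder blend falls in Class 4.1.
The solid fuel tablets have burn rate 6 mm/s, which is > 2.5 mm/s, so they are Class 4.1 (Flammable Solid).
Class 4.1 net quantity: (two 7.19 kg packs = 14.38 kg) + (three 6.67 kg packs = 20.01 kg) = 34.39 kg.
That exceeds the Class 4.1 rail limit of 25 kg.

No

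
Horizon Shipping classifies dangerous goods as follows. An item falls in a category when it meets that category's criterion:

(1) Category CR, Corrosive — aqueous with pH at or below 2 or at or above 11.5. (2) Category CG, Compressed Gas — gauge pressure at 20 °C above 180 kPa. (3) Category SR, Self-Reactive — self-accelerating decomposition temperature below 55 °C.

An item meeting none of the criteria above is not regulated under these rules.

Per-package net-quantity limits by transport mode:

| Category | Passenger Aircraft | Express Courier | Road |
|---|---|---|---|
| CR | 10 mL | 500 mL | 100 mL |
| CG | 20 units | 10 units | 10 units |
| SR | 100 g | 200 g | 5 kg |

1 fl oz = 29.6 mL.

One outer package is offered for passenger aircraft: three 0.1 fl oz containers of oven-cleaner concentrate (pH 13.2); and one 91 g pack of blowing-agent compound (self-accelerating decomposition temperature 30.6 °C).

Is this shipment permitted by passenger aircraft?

Yes

With pH 13.2 (≥ 11.5), the oven-cleaner concentrate falls in Category CR.
The blowing-agent compound has self-accelerating decomposition temperature 30.6 °C, which is < 55 °C, so it is Category SR (Self-Reactive).
Category SR quantity: 91 g.
91 g is within the passenger aircraft limit of 100 g for Category SR.
Category CR quantity: three 0.1 fl oz containers = 8.88 mL.
8.88 mL ≤ 10 mL (passenger aircraft limit, Category CR) — within limit.
Every hazard category is within its passenger aircraft limit and no segregation rule is violated.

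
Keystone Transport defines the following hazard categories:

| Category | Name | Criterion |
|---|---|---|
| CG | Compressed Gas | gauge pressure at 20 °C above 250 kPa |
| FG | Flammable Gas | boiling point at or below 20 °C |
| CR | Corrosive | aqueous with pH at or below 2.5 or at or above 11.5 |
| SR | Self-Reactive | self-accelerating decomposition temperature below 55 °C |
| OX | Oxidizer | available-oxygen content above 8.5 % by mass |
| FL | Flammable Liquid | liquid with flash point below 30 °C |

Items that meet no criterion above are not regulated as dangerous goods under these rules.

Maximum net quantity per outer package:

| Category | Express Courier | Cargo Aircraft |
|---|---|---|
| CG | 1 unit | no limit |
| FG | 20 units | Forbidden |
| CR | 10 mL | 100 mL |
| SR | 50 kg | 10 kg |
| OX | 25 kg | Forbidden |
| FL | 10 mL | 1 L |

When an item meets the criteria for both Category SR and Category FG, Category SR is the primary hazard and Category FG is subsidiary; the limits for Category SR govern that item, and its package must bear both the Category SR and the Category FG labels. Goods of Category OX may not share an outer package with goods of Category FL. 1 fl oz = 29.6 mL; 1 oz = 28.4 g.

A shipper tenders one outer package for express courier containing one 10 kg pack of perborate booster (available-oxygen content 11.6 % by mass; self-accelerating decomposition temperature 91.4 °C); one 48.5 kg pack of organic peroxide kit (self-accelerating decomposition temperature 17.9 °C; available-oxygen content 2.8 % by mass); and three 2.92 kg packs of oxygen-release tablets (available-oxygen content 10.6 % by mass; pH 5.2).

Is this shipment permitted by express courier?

The perborate booster has available-oxygen content 11.6 % by mass, which is > 8.5 % by mass, so it is Category OX (Oxidizer).
The organic peroxide kit has self-accelerating decomposition temperature 17.9 °C, which is < 55 °C, so it is Category SR (Self-Reactive).
Available-oxygen content 10.6 % by mass meets the Category OX criterion (Oxidizer), so the oxygen-release tablets are Category OX.
Total Category OX: 10 kg + (three 2.92 kg packs = 8.76 kg) = 18.76 kg.
That is within the Category OX express courier limit of 25 kg.
Category SR quantity: 48.5 kg.
48.5 kg is within the express courier limit of 50 kg for Category SR.
The segregation rule (Category OX with Category FL) does not apply to Category OX with Category SR.
Every hazard category is within its express courier limit and no segregation rule is violated.

Yes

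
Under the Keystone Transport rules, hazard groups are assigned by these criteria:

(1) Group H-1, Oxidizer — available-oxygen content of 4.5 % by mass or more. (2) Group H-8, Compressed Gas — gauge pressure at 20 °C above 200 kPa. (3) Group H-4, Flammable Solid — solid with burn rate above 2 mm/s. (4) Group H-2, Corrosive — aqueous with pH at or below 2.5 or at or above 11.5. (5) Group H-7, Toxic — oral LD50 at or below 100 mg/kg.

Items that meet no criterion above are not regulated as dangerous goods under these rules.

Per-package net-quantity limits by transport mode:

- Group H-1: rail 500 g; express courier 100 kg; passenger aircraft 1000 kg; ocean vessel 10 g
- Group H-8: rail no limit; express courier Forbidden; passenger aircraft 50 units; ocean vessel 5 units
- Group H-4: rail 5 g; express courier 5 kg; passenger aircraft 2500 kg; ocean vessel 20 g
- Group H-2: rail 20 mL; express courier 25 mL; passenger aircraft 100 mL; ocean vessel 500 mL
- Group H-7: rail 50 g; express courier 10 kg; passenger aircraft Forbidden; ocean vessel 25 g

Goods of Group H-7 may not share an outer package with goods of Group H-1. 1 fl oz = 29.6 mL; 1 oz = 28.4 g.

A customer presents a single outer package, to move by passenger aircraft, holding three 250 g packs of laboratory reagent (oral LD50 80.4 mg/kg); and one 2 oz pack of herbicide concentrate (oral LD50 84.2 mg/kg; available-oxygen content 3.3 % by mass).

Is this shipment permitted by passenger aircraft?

Oral LD50 80.4 mg/kg meets the Group H-7 criterion (Toxic), so the laboratory reagent is Group H-7.
Oral LD50 84.2 mg/kg meets the Group H-7 criterion (Toxic), so the herbicide concentrate is Group H-7.
Group H-7 net quantity: (three 250 g packs = 750 g) + (one 2 oz pack = 56.8 g) = 806.8 g.
By passenger aircraft, Group H-7 is Forbidden regardless of quantity.

No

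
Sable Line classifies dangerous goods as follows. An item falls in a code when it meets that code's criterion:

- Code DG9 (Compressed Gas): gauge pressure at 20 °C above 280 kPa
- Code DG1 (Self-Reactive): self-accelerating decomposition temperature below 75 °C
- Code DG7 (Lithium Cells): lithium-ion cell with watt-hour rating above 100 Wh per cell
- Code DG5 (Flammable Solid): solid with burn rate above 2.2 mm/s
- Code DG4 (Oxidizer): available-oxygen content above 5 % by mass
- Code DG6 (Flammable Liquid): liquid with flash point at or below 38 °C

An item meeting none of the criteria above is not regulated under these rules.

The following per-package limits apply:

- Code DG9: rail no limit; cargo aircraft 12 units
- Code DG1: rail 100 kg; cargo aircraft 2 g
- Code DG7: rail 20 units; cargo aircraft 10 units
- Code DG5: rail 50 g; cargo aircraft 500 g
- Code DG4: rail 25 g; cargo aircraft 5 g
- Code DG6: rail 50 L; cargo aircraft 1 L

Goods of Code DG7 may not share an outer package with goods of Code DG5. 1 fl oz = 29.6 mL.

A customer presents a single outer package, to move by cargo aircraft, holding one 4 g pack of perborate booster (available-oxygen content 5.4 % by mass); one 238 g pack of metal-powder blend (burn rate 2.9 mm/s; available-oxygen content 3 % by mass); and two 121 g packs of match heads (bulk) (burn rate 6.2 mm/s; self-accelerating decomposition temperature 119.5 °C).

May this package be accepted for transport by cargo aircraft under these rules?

Yes

The perborate booster has available-oxygen content 5.4 % by mass, which is > 5 % by mass, so it is Code DG4 (Oxidizer).
Burn rate 2.9 mm/s meets the Code DG5 criterion (Flammable Solid), so the metal-powder blend is Code DG5.
The match heads (bulk) have burn rate 6.2 mm/s, which is > 2.2 mm/s, so they are Code DG5 (Flammable Solid).
Total Code DG5: 238 g + (two 121 g packs = 242 g) = 480 g.
That is within the Code DG5 cargo aircraft limit of 500 g.
Code DG4 quantity: 4 g.
4 g is within the cargo aircraft limit of 5 g for Code DG4.
The segregation rule (Code DG7 with Code DG5) does not apply to Code DG5 with Code DG4.
Every hazard code is within its cargo aircraft limit and no segregation rule is violated.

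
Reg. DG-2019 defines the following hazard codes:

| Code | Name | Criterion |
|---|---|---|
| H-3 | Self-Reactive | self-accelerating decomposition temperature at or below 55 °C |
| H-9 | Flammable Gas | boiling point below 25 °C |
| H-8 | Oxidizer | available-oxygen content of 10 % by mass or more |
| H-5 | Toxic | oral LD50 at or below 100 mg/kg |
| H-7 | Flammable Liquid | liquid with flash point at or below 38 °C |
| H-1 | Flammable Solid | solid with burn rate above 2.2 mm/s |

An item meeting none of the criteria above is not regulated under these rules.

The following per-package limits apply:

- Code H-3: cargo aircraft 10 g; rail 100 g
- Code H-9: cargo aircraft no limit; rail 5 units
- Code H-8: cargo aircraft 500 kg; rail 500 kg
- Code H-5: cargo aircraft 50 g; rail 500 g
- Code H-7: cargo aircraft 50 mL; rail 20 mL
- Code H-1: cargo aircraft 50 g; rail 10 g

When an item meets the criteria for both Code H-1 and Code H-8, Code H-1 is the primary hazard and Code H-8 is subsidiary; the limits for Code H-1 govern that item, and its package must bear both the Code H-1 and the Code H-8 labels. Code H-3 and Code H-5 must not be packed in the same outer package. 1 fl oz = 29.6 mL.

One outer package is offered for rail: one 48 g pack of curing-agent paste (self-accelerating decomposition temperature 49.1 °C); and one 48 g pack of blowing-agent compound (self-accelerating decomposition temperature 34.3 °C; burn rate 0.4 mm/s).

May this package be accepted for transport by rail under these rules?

Yes

The curing-agent paste has self-accelerating decomposition temperature 49.1 °C, which is ≤ 55 °C, so it is Code H-3 (Self-Reactive).
Blowing-agent compound: self-accelerating decomposition temperature 34.3 °C ≤ 55 °C → Code H-3 (Self-Reactive).
Code H-3 net quantity: 48 g + 48 g = 96 g.
That is within the Code H-3 rail limit of 100 g.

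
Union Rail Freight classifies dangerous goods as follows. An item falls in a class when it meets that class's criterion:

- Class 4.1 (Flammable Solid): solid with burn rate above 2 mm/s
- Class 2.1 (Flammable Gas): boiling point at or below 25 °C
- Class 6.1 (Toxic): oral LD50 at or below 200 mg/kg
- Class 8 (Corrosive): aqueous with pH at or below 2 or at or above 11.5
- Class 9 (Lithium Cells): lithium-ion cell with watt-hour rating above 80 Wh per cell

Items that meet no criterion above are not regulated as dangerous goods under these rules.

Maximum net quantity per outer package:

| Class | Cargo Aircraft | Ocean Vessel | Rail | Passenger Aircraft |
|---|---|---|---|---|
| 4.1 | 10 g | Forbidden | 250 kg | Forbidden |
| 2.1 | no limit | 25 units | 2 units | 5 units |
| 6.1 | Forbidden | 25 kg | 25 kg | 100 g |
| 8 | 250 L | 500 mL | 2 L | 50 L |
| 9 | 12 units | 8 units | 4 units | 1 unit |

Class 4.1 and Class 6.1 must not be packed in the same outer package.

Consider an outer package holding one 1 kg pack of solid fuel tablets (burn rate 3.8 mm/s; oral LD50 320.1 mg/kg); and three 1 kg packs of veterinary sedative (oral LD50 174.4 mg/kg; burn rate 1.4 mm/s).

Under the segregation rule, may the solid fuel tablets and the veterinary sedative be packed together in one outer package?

No

With burn rate 3.8 mm/s (> 2 mm/s), the solid fuel tablets fall in Class 4.1.
With oral LD50 174.4 mg/kg (≤ 200 mg/kg), the veterinary sedative falls in Class 6.1.
Class 4.1 and Class 6.1 may not share an outer package.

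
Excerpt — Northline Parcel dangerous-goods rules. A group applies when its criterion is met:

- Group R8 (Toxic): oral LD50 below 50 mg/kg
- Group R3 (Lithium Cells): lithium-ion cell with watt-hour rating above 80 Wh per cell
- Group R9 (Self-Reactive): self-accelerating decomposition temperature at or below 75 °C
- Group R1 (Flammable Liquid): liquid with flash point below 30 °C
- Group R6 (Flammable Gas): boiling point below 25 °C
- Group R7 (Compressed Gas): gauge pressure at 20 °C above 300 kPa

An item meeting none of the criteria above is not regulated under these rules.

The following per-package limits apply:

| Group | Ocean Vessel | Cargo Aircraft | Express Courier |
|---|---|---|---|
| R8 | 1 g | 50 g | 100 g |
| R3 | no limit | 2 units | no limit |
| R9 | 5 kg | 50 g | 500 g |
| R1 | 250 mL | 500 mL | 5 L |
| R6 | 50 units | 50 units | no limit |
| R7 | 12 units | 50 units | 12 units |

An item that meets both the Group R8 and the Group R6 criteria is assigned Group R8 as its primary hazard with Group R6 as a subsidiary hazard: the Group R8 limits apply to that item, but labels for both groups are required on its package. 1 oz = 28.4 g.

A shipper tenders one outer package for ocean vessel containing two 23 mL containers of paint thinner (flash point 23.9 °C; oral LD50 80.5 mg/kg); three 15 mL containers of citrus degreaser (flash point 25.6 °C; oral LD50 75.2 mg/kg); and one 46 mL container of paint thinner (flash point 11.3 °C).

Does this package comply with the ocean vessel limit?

Paint thinner: flash point 23.9 °C < 30 °C → Group R1 (Flammable Liquid).
With flash point 25.6 °C (< 30 °C), the citrus degreaser falls in Group R1.
The paint thinner has flash point 11.3 °C, which is < 30 °C, so it is Group R1 (Flammable Liquid).
Total Group R1: (two 23 mL containers = 46 mL) + (three 15 mL containers = 45 mL) + 46 mL = 137 mL.
137 mL ≤ 250 mL (ocean vessel limit, Group R1) — within limit.

Yes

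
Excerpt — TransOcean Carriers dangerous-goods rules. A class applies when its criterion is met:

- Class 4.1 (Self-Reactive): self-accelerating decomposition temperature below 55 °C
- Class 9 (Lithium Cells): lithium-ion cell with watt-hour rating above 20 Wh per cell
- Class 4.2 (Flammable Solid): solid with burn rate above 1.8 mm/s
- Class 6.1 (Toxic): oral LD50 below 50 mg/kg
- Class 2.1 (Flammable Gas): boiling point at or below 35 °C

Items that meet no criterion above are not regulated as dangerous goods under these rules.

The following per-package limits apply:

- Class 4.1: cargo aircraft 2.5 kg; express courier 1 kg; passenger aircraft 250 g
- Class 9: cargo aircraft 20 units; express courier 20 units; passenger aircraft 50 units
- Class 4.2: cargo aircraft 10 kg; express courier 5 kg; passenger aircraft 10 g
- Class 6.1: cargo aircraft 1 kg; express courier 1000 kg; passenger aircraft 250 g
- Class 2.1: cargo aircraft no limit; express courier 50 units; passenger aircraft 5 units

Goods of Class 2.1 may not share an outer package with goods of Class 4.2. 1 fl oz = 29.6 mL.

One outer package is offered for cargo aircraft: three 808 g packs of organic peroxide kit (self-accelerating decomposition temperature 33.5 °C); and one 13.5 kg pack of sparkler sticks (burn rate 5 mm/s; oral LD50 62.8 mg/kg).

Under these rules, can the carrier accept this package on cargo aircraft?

No

Self-accelerating decomposition temperature 33.5 °C meets the Class 4.1 criterion (Self-Reactive), so the organic peroxide kit is Class 4.1.
Sparkler sticks: burn rate 5 mm/s > 1.8 mm/s → Class 4.2 (Flammable Solid).
Class 4.1 quantity: three 808 g packs = 2.424 kg.
2.424 kg is within the cargo aircraft limit of 2.5 kg for Class 4.1.
Class 4.2 quantity: 13.5 kg.
13.5 kg exceeds the cargo aircraft limit of 10 kg for Class 4.2.
The segregation rule (Class 2.1 with Class 4.2) does not apply to Class 4.1 with Class 4.2.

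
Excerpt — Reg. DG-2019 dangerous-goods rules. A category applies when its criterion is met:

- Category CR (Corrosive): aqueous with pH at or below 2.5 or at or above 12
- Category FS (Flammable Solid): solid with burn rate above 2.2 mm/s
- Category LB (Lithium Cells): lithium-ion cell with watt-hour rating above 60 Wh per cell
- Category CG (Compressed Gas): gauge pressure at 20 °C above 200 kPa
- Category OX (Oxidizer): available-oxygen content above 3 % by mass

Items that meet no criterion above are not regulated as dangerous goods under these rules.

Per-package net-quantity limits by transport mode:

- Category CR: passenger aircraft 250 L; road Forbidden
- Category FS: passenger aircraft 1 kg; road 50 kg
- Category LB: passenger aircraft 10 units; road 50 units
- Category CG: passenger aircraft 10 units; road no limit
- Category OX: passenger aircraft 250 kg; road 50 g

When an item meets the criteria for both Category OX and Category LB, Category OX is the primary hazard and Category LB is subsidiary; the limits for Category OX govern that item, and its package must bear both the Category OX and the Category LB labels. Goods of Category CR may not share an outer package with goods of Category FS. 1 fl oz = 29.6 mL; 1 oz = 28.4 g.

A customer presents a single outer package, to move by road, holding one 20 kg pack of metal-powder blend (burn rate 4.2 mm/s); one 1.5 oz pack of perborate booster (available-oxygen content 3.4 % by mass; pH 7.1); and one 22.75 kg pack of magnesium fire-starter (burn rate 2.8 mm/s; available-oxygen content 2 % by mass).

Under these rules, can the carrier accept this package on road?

Yes

Metal-powder blend: burn rate 4.2 mm/s > 2.2 mm/s → Category FS (Flammable Solid).
Perborate booster: available-oxygen content 3.4 % by mass > 3 % by mass → Category OX (Oxidizer).
Burn rate 2.8 mm/s meets the Category FS criterion (Flammable Solid), so the magnesium fire-starter is Category FS.
Total Category FS: 20 kg + 22.75 kg = 42.75 kg.
That is within the Category FS road limit of 50 kg.
Category OX quantity: one 1.5 oz pack = 42.6 g.
That is within the Category OX road limit of 50 g.
The segregation rule (Category CR with Category FS) does not apply to Category FS with Category OX.
Every hazard category is within its road limit and no segregation rule is violated.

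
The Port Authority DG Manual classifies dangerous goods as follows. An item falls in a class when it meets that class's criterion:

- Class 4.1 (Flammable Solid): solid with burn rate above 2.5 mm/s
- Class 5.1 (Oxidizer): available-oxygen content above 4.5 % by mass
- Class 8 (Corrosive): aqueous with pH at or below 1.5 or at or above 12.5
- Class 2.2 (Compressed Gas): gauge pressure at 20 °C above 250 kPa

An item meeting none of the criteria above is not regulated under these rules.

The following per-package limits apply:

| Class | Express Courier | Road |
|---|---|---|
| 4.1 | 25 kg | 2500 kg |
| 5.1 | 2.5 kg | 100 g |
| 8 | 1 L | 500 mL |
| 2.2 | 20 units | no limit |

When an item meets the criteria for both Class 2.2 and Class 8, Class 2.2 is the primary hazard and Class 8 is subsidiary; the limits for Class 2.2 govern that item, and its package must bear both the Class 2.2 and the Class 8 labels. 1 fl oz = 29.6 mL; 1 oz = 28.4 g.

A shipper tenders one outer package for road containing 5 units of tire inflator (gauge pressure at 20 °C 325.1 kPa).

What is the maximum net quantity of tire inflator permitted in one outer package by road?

no limit

Tire inflator: gauge pressure at 20 °C 325.1 kPa > 250 kPa → Class 2.2 (Compressed Gas).
The road limit for Class 2.2 is no limit.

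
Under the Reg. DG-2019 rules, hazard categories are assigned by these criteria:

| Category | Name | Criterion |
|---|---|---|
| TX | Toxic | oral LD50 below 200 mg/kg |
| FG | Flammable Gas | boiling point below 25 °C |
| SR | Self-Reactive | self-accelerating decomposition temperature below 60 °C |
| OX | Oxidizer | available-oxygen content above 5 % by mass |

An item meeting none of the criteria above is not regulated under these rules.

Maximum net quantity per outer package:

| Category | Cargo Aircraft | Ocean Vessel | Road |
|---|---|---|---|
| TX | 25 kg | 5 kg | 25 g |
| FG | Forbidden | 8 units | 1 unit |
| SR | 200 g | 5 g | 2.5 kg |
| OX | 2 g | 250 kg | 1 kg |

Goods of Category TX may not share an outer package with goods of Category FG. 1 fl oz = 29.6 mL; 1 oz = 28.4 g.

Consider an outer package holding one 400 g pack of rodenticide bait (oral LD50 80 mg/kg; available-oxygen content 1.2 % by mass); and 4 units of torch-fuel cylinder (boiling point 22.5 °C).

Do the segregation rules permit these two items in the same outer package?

Oral LD50 80 mg/kg meets the Category TX criterion (Toxic), so the rodenticide bait is Category TX.
Torch-fuel cylinder: boiling point 22.5 °C < 25 °C → Category FG (Flammable Gas).
Category TX and Category FG may not share an outer package.

No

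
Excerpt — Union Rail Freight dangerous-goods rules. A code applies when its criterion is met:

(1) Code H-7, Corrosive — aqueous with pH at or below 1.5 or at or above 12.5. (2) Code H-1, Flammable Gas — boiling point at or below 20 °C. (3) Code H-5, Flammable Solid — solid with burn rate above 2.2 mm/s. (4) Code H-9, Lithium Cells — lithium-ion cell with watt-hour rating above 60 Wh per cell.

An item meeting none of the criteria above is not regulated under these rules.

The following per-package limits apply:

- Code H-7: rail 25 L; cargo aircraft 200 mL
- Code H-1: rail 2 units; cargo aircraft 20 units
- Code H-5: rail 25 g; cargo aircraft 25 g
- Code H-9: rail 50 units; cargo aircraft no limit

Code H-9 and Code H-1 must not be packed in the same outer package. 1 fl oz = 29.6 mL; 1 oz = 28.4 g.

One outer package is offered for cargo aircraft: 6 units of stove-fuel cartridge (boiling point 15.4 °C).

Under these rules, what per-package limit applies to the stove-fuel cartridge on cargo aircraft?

20 units

Stove-fuel cartridge: boiling point 15.4 °C ≤ 20 °C → Code H-1 (Flammable Gas).
The cargo aircraft limit for Code H-1 is 20 units.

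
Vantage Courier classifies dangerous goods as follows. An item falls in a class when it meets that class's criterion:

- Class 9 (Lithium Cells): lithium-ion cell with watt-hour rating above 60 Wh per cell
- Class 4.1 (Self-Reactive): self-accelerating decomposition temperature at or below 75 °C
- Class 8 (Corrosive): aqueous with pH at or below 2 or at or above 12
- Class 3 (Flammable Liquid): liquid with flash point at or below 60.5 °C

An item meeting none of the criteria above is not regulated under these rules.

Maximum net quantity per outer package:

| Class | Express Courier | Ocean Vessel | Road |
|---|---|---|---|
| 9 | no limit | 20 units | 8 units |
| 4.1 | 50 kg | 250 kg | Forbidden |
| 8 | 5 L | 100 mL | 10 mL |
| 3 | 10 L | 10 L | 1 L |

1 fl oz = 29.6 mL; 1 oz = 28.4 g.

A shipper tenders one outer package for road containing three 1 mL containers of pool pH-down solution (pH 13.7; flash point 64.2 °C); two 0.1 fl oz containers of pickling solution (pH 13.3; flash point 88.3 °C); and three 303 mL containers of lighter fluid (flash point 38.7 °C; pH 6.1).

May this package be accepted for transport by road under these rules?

Yes

With pH 13.7 (≥ 12), the pool pH-down solution falls in Class 8.
The pickling solution has pH 13.3, which is ≥ 12, so it is Class 8 (Corrosive).
Lighter fluid: flash point 38.7 °C ≤ 60.5 °C → Class 3 (Flammable Liquid).
Total Class 8: (three 1 mL containers = 3 mL) + (two 0.1 fl oz containers = 5.92 mL) = 8.92 mL.
That is within the Class 8 road limit of 10 mL.
Class 3 quantity: three 303 mL containers = 909 mL.
909 mL is within the road limit of 1 L for Class 3.
Every hazard class is within its road limit and no segregation rule is violated.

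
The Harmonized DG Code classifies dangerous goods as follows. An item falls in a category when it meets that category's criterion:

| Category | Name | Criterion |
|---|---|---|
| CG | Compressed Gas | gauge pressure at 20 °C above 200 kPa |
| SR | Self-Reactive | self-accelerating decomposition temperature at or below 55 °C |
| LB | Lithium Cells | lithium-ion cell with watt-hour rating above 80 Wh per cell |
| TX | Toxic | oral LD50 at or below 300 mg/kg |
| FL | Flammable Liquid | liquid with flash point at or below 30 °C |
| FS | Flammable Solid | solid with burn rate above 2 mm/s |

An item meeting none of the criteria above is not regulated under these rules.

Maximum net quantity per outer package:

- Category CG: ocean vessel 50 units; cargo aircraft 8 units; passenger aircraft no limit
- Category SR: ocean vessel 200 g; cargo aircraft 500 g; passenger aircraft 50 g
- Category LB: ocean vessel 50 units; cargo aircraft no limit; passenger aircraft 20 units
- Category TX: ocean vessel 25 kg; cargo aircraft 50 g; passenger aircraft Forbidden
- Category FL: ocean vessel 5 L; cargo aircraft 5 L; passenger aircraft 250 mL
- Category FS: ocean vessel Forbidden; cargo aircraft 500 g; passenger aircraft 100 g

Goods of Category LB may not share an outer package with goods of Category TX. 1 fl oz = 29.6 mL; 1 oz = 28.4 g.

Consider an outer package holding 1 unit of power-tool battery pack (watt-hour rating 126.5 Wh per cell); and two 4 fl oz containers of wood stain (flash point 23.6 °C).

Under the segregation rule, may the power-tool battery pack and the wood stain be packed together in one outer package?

Power-tool battery pack: watt-hour rating 126.5 Wh per cell > 80 Wh per cell → Category LB (Lithium Cells).
Flash point 23.6 °C meets the Category FL criterion (Flammable Liquid), so the wood stain is Category FL.
No segregation rule bars Category LB with Category FL.

Yes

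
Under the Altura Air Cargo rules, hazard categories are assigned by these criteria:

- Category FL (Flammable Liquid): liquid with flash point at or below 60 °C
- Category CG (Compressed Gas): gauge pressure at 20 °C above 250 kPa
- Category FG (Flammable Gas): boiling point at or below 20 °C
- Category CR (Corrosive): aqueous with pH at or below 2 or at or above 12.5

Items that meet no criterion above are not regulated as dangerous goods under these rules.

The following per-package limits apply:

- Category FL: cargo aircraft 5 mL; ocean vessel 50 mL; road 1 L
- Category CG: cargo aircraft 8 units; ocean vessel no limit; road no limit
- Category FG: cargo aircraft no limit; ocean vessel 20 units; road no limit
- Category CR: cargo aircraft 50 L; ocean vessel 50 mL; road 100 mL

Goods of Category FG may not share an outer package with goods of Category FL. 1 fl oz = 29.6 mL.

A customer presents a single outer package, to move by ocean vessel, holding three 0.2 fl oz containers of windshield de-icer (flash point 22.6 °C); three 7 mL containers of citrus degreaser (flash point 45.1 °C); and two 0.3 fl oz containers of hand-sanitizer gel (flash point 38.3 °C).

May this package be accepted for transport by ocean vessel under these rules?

No

Windshield de-icer: flash point 22.6 °C ≤ 60 °C → Category FL (Flammable Liquid).
The citrus degreaser has flash point 45.1 °C, which is ≤ 60 °C, so it is Category FL (Flammable Liquid).
With flash point 38.3 °C (≤ 60 °C), the hand-sanitizer gel falls in Category FL.
Total Category FL: (three 0.2 fl oz containers = 17.76 mL) + (three 7 mL containers = 21 mL) + (two 0.3 fl oz containers = 17.76 mL) = 56.52 mL.
56.52 mL exceeds the ocean vessel limit of 50 mL for Category FL.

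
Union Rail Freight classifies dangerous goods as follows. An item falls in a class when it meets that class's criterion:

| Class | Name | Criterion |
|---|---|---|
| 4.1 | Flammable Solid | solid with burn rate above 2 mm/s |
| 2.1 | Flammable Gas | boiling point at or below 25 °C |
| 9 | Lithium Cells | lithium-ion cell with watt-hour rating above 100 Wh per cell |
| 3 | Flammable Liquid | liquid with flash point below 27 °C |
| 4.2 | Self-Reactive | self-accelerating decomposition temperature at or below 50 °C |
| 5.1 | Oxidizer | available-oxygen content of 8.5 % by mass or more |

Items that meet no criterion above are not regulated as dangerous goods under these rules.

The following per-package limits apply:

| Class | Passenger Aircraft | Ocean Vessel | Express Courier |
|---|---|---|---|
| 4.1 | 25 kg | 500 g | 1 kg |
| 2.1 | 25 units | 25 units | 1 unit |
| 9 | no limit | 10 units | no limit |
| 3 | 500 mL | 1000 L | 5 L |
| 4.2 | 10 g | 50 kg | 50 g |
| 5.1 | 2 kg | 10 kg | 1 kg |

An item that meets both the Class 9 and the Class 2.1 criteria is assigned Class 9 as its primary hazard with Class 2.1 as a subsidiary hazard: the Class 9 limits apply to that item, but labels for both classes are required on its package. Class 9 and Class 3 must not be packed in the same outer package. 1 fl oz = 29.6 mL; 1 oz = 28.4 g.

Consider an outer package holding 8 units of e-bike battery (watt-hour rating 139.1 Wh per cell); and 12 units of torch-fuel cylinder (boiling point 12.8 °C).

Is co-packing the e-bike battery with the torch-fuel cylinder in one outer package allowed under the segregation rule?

E-bike battery: watt-hour rating 139.1 Wh per cell > 100 Wh per cell → Class 9 (Lithium Cells).
Boiling point 12.8 °C meets the Class 2.1 criterion (Flammable Gas), so the torch-fuel cylinder is Class 2.1.
No segregation rule bars Class 9 with Class 2.1.

Yes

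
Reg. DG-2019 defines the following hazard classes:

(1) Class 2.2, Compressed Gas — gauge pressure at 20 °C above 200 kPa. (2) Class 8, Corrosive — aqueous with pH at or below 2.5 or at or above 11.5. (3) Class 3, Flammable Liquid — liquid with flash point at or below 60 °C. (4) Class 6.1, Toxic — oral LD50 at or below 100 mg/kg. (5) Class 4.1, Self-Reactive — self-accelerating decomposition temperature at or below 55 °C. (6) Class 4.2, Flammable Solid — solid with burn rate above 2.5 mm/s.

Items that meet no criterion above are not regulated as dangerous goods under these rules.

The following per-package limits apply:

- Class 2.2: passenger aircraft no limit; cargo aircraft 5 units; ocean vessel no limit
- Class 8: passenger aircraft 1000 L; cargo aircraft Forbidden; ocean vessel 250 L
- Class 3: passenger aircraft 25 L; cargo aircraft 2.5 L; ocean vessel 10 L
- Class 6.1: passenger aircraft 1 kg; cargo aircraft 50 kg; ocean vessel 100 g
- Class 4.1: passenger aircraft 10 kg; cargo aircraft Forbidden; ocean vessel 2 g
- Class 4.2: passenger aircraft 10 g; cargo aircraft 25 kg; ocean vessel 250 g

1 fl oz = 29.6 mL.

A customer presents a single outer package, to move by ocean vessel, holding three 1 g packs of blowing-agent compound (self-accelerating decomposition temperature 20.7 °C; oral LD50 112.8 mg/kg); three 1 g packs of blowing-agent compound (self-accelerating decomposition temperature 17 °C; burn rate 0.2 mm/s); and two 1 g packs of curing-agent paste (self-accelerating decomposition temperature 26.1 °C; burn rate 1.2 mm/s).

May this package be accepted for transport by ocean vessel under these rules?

Self-accelerating decomposition temperature 20.7 °C meets the Class 4.1 criterion (Self-Reactive), so the blowing-agent compound is Class 4.1.
With self-accelerating decomposition temperature 17 °C (≤ 55 °C), the blowing-agent compound falls in Class 4.1.
Curing-agent paste: self-accelerating decomposition temperature 26.1 °C ≤ 55 °C → Class 4.1 (Self-Reactive).
Class 4.1 net quantity: (three 1 g packs = 3 g) + (three 1 g packs = 3 g) + (two 1 g packs = 2 g) = 8 g.
That exceeds the Class 4.1 ocean vessel limit of 2 g.

No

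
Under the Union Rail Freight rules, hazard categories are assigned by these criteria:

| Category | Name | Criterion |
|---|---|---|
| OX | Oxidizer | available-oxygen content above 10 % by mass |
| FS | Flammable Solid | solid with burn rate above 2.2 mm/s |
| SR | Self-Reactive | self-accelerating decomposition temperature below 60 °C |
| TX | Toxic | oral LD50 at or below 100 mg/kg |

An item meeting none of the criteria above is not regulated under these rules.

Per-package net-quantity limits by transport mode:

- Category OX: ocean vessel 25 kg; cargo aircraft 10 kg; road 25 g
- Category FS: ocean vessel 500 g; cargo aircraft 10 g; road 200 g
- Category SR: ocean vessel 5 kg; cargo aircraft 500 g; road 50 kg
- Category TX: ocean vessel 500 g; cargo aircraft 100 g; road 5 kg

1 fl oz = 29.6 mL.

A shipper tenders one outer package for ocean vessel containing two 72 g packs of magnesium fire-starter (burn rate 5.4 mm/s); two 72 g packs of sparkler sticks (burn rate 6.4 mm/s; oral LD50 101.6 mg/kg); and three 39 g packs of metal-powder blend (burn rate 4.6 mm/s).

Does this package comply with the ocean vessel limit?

Yes

Burn rate 5.4 mm/s meets the Category FS criterion (Flammable Solid), so the magnesium fire-starter is Category FS.
The sparkler sticks have burn rate 6.4 mm/s, which is > 2.2 mm/s, so they are Category FS (Flammable Solid).
Burn rate 4.6 mm/s meets the Category FS criterion (Flammable Solid), so the metal-powder blend is Category FS.
Category FS net quantity: (two 72 g packs = 144 g) + (two 72 g packs = 144 g) + (three 39 g packs = 117 g) = 405 g.
405 g is within the ocean vessel limit of 500 g for Category FS.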